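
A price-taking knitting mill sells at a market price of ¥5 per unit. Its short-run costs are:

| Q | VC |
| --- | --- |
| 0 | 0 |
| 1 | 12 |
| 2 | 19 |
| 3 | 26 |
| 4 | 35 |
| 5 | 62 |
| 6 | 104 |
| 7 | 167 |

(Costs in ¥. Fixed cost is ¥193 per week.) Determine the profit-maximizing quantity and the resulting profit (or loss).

Q = 0 (shut down); profit = -¥193

Tabulate TR − TC: Q=0: -193; Q=1: -200; Q=2: -202; Q=3: -204; Q=4: -208; Q=5: -230; Q=6: -267; Q=7: -325.
Profit is highest at Q = 0. Equivalently, the lowest AVC in the table is 26/3 ≈ ¥8.67 at Q = 3, and P = ¥5 falls below it — price never covers variable cost, so the firm shuts down and loses only its fixed cost.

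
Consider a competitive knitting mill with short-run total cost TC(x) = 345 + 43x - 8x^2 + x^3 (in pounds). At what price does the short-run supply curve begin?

£27 per unit

The shutdown price is the minimum of AVC. VC = 43x - 8x^2 + x^3, so AVC = 43 - 8x + x^2.
At the minimum of AVC, MC = AVC. MC = 43 - 16x + 3x^2; setting MC = AVC gives 2x^2 - 8x = 0, so x = 4. min AVC = 27.
For P < £27 the firm produces nothing.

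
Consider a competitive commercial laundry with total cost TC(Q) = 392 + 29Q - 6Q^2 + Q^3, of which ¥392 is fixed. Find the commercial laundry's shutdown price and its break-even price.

Shutdown price = min AVC. AVC = 29 - 6Q + Q^2, with vertex at Q = 3 and minimum ¥20.
ATC = 392/Q + 29 - 6Q + Q^2. Setting dATC/dQ = −392/Q^2 − 6 + 2Q = 0 gives Q = 7 (since 2·7^3 − 6·7^2 = 392).
min ATC = 392/7 + 29 − 6·7 + 7^2 = ¥92. That is the break-even price.
For ¥20 ≤ P < ¥92 the firm produces at a loss; below ¥20 it shuts down.

Shutdown price = ¥20; break-even price = ¥92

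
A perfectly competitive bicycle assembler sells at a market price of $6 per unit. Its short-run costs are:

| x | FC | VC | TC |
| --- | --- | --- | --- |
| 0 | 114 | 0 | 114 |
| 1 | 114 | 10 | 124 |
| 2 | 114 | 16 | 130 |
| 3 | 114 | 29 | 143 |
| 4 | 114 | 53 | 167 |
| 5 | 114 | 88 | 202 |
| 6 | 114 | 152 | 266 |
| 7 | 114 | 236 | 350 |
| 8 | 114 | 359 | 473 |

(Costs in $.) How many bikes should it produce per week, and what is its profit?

x = 0 (shut down); profit = -$114

Profit at each row (π = 6x − TC): x=0: -114; x=1: -118; x=2: -118; x=3: -125; x=4: -143; x=5: -172; x=6: -230; x=7: -308; x=8: -425.
Profit is highest at x = 0. Equivalently, the lowest AVC in the table is 16/2 ≈ $8 at x = 2, and P = $6 falls below it — price never covers variable cost, so the firm shuts down and loses only its fixed cost.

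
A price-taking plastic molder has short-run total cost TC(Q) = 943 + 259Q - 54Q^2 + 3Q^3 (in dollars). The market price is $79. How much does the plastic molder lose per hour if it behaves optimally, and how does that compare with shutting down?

AVC = 259 - 54Q + 3Q^2 has its minimum $16 at Q = 9; price $79 clears that bar, so the firm operates.
With MC = 259 - 108Q + 9Q^2, P = MC on the upward-sloping part at Q* = 10.
TR = 79·10 = 790. TC = 943 + 190 = 1133. Profit = 790 − 1133 = -$343.
Shutting down would mean losing the fixed cost of $943, so operating at a loss of $343 is better by $600.

Profit = -$343 at Q = 10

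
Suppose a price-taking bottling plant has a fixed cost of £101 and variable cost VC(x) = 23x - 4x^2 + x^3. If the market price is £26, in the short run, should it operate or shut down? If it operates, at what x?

Variable cost is VC = 23x - 4x^2 + x^3, so AVC = VC/x = 23 - 4x + x^2 and MC = dTC/dx = 23 - 8x + 3x^2.
AVC is minimized where dAVC/dx = -4 + 2x = 0, at x = 2; min AVC = 23 - 4·2 + 2^2 = £19.
Since P = £26 ≥ min AVC = £19, price covers variable cost and the firm should produce.
Set P = MC: 26 = 23 - 8x + 3x^2 → -3 - 8x + 3x^2 = 0. The roots are x = -1/3 and x = 3; the profit-maximizing output is on the rising part of MC, so x* = 3.
Check: AVC at x = 3 is £20 ≤ P, so revenue covers variable cost.
Profit = P·x − TC = 26·3 − 161 = -£83, a loss, but smaller than the £101 fixed cost the firm would lose by shutting down.

Produce at x = 3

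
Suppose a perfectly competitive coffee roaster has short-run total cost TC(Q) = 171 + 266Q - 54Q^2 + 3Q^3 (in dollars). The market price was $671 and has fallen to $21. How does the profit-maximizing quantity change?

Output falls from 15 to 0 (the firm shuts down)

MC = 266 - 108Q + 9Q^2; the shutdown threshold is min AVC = $23 (at Q = 9).
At P = $671 ≥ min AVC, set P = MC on the rising branch: Q = 15.
At P = $21 < min AVC = $23, price no longer covers variable cost at any output, so the firm shuts down: Q = 0.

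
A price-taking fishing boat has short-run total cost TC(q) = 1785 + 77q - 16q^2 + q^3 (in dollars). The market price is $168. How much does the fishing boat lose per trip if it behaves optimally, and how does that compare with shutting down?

AVC = 77 - 16q + q^2 has its minimum $13 at q = 8; price $168 clears that bar, so the firm operates.
MC = 77 - 32q + 3q^2. Setting P = MC and taking the root on the rising branch gives q* = 13.
TR = 168·13 = 2184. TC = 1785 + 494 = 2279. Profit = 2184 − 2279 = -$95.
That loss of $95 beats the $1785 the firm would lose by shutting down; producing recovers $1690 of fixed cost.

Profit = -$95 at q = 13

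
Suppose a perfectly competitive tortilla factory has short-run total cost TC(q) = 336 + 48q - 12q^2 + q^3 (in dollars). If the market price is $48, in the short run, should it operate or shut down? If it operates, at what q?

Produce at q = 8

Variable cost is VC = 48q - 12q^2 + q^3, so AVC = VC/q = 48 - 12q + q^2 and MC = dTC/dq = 48 - 24q + 3q^2.
AVC is minimized where dAVC/dq = -12 + 2q = 0, at q = 6; min AVC = 48 - 12·6 + 6^2 = $12.
P = $48 exceeds min AVC = $12, so the firm stays open.
P = MC gives -24q + 3q^2 = 0, with roots 0 and 8. Take the larger (rising MC): q* = 8.
Check: AVC at q = 8 is $16 ≤ P, so revenue covers variable cost.
Profit = P·q − TC = 48·8 − 464 = -$80, a loss, but smaller than the $336 fixed cost the firm would lose by shutting down.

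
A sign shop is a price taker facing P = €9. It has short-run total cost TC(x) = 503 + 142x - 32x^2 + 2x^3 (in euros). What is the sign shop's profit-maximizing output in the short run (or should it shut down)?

Shut down

Strip out fixed cost: VC = 142x - 32x^2 + 2x^3. Then AVC = 142 - 32x + 2x^2 and MC = 142 - 64x + 6x^2.
AVC hits its minimum where MC = AVC, at x = 8, giving min AVC = 142 - 32·8 + 2·8^2 = €14.
Since P = €9 < min AVC = €14, price fails to cover variable cost at any output.
Best response: produce nothing and absorb the €503 fixed cost.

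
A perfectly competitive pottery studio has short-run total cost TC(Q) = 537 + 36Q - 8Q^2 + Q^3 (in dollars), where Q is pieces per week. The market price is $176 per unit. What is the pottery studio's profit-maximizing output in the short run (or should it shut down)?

From TC, MC = TC'(Q) = 36 - 16Q + 3Q^2 and AVC = VC/Q = 36 - 8Q + Q^2.
AVC is minimized where dAVC/dQ = -8 + 2Q = 0, at Q = 4; min AVC = 36 - 8·4 + 4^2 = $20.
Because $176 ≥ $20, revenue can cover variable cost; the firm operates.
P = MC gives -140 - 16Q + 3Q^2 = 0, with roots -14/3 and 10. Take the larger (rising MC): Q* = 10.
Check: AVC at Q = 10 is $56 ≤ P, so revenue covers variable cost.
Profit = P·Q − TC = 176·10 − 1097 = $663.

Produce at Q = 10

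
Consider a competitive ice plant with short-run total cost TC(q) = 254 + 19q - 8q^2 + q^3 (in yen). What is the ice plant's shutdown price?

¥3 per unit

Short-run supply begins at min AVC. From VC = 19q - 8q^2 + q^3, AVC = 19 - 8q + q^2.
At the minimum of AVC, MC = AVC. MC = 19 - 16q + 3q^2; setting MC = AVC gives 2q^2 - 8q = 0, so q = 4. min AVC = 3.
The firm shuts down for any P below ¥3.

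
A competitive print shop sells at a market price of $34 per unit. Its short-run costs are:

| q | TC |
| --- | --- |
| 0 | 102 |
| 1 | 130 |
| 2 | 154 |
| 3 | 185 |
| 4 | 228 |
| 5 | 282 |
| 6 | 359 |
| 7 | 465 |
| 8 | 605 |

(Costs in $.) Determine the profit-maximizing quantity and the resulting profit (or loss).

q = 3; profit = -$83

Profit at each row (π = 34q − TC): q=0: -102; q=1: -96; q=2: -86; q=3: -83; q=4: -92; q=5: -112; q=6: -155; q=7: -227; q=8: -333.
Profit is maximized at q = 3. AVC there is 83/3 = $27.67 ≤ P, so producing beats shutting down (which would give -$102).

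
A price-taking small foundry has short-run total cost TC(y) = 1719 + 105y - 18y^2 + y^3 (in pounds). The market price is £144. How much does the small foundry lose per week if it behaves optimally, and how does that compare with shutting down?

AVC = 105 - 18y + y^2 has its minimum £24 at y = 9; price £144 clears that bar, so the firm operates.
With MC = 105 - 36y + 3y^2, P = MC on the upward-sloping part at y* = 13.
TR = 144·13 = 1872. TC = 1719 + 520 = 2239. Profit = 1872 − 2239 = -£367.
By producing, the firm covers all variable cost plus £1352 of fixed cost; shutting down would lose the full £1719.

Profit = -£367 at y = 13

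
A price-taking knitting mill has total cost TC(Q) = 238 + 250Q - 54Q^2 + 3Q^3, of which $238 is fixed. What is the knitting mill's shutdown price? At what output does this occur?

Short-run supply begins at min AVC. From VC = 250Q - 54Q^2 + 3Q^3, AVC = 250 - 54Q + 3Q^2.
dAVC/dQ = -54 + 6Q = 0 gives Q = 9. min AVC = 250 - 54·9 + 3·9^2 = 7.
The firm shuts down for any P below $7.

$7 per unit, at Q = 9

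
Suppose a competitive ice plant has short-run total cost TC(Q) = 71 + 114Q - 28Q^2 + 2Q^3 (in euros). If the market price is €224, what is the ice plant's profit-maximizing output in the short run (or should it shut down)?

From TC, MC = TC'(Q) = 114 - 56Q + 6Q^2 and AVC = VC/Q = 114 - 28Q + 2Q^2.
AVC is minimized where dAVC/dQ = -28 + 4Q = 0, at Q = 7; min AVC = 114 - 28·7 + 2·7^2 = €16.
P = €224 exceeds min AVC = €16, so the firm stays open.
Set P = MC: 224 = 114 - 56Q + 6Q^2 → -110 - 56Q + 6Q^2 = 0. The roots are Q = -5/3 and Q = 11; the profit-maximizing output is on the rising part of MC, so Q* = 11.
Check: AVC at Q = 11 is €48 ≤ P, so revenue covers variable cost.
Profit = P·Q − TC = 224·11 − 599 = €1865.

Produce at Q = 11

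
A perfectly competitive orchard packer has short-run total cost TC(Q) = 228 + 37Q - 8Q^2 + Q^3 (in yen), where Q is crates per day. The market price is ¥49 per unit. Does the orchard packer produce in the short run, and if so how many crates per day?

Produce at Q = 6

Variable cost is VC = 37Q - 8Q^2 + Q^3, so AVC = VC/Q = 37 - 8Q + Q^2 and MC = dTC/dQ = 37 - 16Q + 3Q^2.
AVC hits its minimum where MC = AVC, at Q = 4, giving min AVC = 37 - 8·4 + 4^2 = ¥21.
Since P = ¥49 ≥ min AVC = ¥21, price covers variable cost and the firm should produce.
Set P = MC: 49 = 37 - 16Q + 3Q^2 → -12 - 16Q + 3Q^2 = 0. The roots are Q = -2/3 and Q = 6; the profit-maximizing output is on the rising part of MC, so Q* = 6.
Check: AVC at Q = 6 is ¥25 ≤ P, so revenue covers variable cost.
Profit = P·Q − TC = 49·6 − 378 = -¥84, a loss, but smaller than the ¥228 fixed cost the firm would lose by shutting down.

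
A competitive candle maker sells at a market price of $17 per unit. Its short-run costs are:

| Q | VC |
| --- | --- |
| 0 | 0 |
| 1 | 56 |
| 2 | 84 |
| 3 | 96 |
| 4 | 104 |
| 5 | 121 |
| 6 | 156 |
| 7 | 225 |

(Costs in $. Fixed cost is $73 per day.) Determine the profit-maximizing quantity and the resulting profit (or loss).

Q = 0 (shut down); profit = -$73

Compute π = P·Q − TC at each output: Q=0: -73; Q=1: -112; Q=2: -123; Q=3: -118; Q=4: -109; Q=5: -109; Q=6: -127; Q=7: -179.
Profit is highest at Q = 0. Equivalently, the lowest AVC in the table is 121/5 ≈ $24.20 at Q = 5, and P = $17 falls below it — price never covers variable cost, so the firm shuts down and loses only its fixed cost.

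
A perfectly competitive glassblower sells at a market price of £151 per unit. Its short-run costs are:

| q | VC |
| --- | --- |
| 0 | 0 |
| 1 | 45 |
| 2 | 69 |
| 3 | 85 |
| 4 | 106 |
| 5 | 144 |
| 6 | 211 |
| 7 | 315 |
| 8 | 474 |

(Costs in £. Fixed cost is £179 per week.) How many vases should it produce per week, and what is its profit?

q = 7; profit = £563

Compute π = P·q − TC at each output: q=0: -179; q=1: -73; q=2: 54; q=3: 189; q=4: 319; q=5: 432; q=6: 516; q=7: 563; q=8: 555.
Profit is maximized at q = 7. AVC there is 315/7 = £45 ≤ P, so producing beats shutting down (which would give -£179).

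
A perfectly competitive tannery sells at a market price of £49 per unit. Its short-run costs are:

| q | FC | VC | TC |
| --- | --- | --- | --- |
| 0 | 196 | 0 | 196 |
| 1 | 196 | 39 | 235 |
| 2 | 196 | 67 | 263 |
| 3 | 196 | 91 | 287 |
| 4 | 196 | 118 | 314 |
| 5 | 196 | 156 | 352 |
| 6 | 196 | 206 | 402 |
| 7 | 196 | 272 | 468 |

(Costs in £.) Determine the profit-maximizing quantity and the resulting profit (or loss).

Tabulate TR − TC: q=0: -196; q=1: -186; q=2: -165; q=3: -140; q=4: -118; q=5: -107; q=6: -108; q=7: -125.
Profit is maximized at q = 5. AVC there is 156/5 = £31.20 ≤ P, so producing beats shutting down (which would give -£196).

q = 5; profit = -£107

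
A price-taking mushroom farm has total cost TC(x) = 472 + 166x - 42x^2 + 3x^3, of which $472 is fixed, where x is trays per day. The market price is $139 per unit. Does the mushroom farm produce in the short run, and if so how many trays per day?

Variable cost is VC = 166x - 42x^2 + 3x^3, so AVC = VC/x = 166 - 42x + 3x^2 and MC = dTC/dx = 166 - 84x + 9x^2.
AVC is minimized where dAVC/dx = -42 + 6x = 0, at x = 7; min AVC = 166 - 42·7 + 3·7^2 = $19.
Because $139 ≥ $19, revenue can cover variable cost; the firm operates.
Solving P = MC: 27 - 84x + 9x^2 = 0 ⇒ x = 1/3 or 9. On the upward-sloping branch, x* = 9.
Check: AVC at x = 9 is $31 ≤ P, so revenue covers variable cost.
Profit = P·x − TC = 139·9 − 751 = $500.

Produce at x = 9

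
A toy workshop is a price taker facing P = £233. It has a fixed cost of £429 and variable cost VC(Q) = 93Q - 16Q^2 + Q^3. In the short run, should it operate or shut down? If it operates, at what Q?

Produce at Q = 14

From TC, MC = TC'(Q) = 93 - 32Q + 3Q^2 and AVC = VC/Q = 93 - 16Q + Q^2.
AVC is minimized where dAVC/dQ = -16 + 2Q = 0, at Q = 8; min AVC = 93 - 16·8 + 8^2 = £29.
Since P = £233 ≥ min AVC = £29, price covers variable cost and the firm should produce.
Solving P = MC: -140 - 32Q + 3Q^2 = 0 ⇒ Q = -10/3 or 14. On the upward-sloping branch, Q* = 14.
Check: AVC at Q = 14 is £65 ≤ P, so revenue covers variable cost.
Profit = P·Q − TC = 233·14 − 1339 = £1923.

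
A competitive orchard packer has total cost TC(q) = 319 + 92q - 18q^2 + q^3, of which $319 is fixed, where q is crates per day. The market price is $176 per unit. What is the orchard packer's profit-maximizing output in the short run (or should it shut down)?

Produce at q = 14

Variable cost is VC = 92q - 18q^2 + q^3, so AVC = VC/q = 92 - 18q + q^2 and MC = dTC/dq = 92 - 36q + 3q^2.
The AVC parabola has its vertex at q = 18/2 = 9, where AVC = 92 - 18·9 + 9^2 = $11.
P = $176 exceeds min AVC = $11, so the firm stays open.
Set P = MC: 176 = 92 - 36q + 3q^2 → -84 - 36q + 3q^2 = 0. The roots are q = -2 and q = 14; the profit-maximizing output is on the rising part of MC, so q* = 14.
Check: AVC at q = 14 is $36 ≤ P, so revenue covers variable cost.
Profit = P·q − TC = 176·14 − 823 = $1641.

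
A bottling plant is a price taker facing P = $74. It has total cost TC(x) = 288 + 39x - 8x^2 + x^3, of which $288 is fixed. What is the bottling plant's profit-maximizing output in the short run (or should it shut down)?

Produce at x = 7

Strip out fixed cost: VC = 39x - 8x^2 + x^3. Then AVC = 39 - 8x + x^2 and MC = 39 - 16x + 3x^2.
AVC is minimized where dAVC/dx = -8 + 2x = 0, at x = 4; min AVC = 39 - 8·4 + 4^2 = $23.
Since P = $74 ≥ min AVC = $23, price covers variable cost and the firm should produce.
Set P = MC: 74 = 39 - 16x + 3x^2 → -35 - 16x + 3x^2 = 0. The roots are x = -5/3 and x = 7; the profit-maximizing output is on the rising part of MC, so x* = 7.
Check: AVC at x = 7 is $32 ≤ P, so revenue covers variable cost.
Profit = P·x − TC = 74·7 − 512 = $6.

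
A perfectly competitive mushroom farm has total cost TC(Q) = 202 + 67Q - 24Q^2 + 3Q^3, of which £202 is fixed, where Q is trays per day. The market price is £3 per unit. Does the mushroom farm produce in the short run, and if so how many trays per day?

Shut down

Variable cost is VC = 67Q - 24Q^2 + 3Q^3, so AVC = VC/Q = 67 - 24Q + 3Q^2 and MC = dTC/dQ = 67 - 48Q + 9Q^2.
AVC is minimized where dAVC/dQ = -24 + 6Q = 0, at Q = 4; min AVC = 67 - 24·4 + 3·4^2 = £19.
P = £3 lies below min AVC = £19; no output level covers variable cost.
Best response: produce nothing and absorb the £202 fixed cost.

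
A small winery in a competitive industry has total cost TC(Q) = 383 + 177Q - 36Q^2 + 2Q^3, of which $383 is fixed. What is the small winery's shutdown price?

$15 per unit

Short-run supply begins at min AVC. From VC = 177Q - 36Q^2 + 2Q^3, AVC = 177 - 36Q + 2Q^2.
At the minimum of AVC, MC = AVC. MC = 177 - 72Q + 6Q^2; setting MC = AVC gives 4Q^2 - 36Q = 0, so Q = 9. min AVC = 15.
For P < $15 the firm produces nothing.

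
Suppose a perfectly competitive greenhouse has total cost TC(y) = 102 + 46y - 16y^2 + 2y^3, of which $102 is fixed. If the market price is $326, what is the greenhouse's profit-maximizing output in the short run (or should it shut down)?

Strip out fixed cost: VC = 46y - 16y^2 + 2y^3. Then AVC = 46 - 16y + 2y^2 and MC = 46 - 32y + 6y^2.
The AVC parabola has its vertex at y = 16/4 = 4, where AVC = 46 - 16·4 + 2·4^2 = $14.
Since P = $326 ≥ min AVC = $14, price covers variable cost and the firm should produce.
P = MC gives -280 - 32y + 6y^2 = 0, with roots -14/3 and 10. Take the larger (rising MC): y* = 10.
Check: AVC at y = 10 is $86 ≤ P, so revenue covers variable cost.
Profit = P·y − TC = 326·10 − 962 = $2298.

Produce at y = 10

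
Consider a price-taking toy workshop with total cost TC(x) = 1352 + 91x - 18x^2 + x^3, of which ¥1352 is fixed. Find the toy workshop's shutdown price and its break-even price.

Shutdown price = ¥10; break-even price = ¥130

AVC = 91 - 18x + x^2; minimized at x = 9, giving min AVC = ¥10. That is the shutdown price.
ATC = 1352/x + 91 - 18x + x^2. Setting dATC/dx = −1352/x^2 − 18 + 2x = 0 gives x = 13 (since 2·13^3 − 18·13^2 = 1352).
min ATC = 1352/13 + 91 − 18·13 + 13^2 = ¥130. That is the break-even price.
Between these two prices the firm operates at a loss; above ¥130 it earns a profit.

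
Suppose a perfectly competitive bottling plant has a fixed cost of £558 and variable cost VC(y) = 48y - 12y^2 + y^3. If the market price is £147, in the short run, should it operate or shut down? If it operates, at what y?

Strip out fixed cost: VC = 48y - 12y^2 + y^3. Then AVC = 48 - 12y + y^2 and MC = 48 - 24y + 3y^2.
AVC hits its minimum where MC = AVC, at y = 6, giving min AVC = 48 - 12·6 + 6^2 = £12.
Because £147 ≥ £12, revenue can cover variable cost; the firm operates.
Solving P = MC: -99 - 24y + 3y^2 = 0 ⇒ y = -3 or 11. On the upward-sloping branch, y* = 11.
Check: AVC at y = 11 is £37 ≤ P, so revenue covers variable cost.
Profit = P·y − TC = 147·11 − 965 = £652.

Produce at y = 11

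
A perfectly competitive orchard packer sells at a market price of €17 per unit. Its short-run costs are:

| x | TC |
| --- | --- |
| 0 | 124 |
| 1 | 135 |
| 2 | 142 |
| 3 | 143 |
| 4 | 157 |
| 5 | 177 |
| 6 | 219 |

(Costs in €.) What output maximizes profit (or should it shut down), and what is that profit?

Tabulate TR − TC: x=0: -124; x=1: -118; x=2: -108; x=3: -92; x=4: -89; x=5: -92; x=6: -117.
Profit is maximized at x = 4. AVC there is 33/4 = €8.25 ≤ P, so producing beats shutting down (which would give -€124).

x = 4; profit = -€89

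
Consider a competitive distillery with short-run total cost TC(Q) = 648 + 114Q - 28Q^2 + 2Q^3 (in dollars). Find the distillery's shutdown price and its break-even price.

Shutdown price = $16; break-even price = $96

Shutdown price = min AVC. AVC = 114 - 28Q + 2Q^2, with vertex at Q = 7 and minimum $16.
ATC = 648/Q + 114 - 28Q + 2Q^2. Setting dATC/dQ = −648/Q^2 − 28 + 4Q = 0 gives Q = 9 (since 4·9^3 − 28·9^2 = 648).
min ATC = 648/9 + 114 − 28·9 + 2·9^2 = $96. That is the break-even price.
Between these two prices the firm operates at a loss; above $96 it earns a profit.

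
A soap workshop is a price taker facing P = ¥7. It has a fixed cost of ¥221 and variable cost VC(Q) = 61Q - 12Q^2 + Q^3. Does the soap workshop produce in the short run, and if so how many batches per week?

From TC, MC = TC'(Q) = 61 - 24Q + 3Q^2 and AVC = VC/Q = 61 - 12Q + Q^2.
The AVC parabola has its vertex at Q = 12/2 = 6, where AVC = 61 - 12·6 + 6^2 = ¥25.
With P < min AVC (¥7 < ¥25), every unit sold adds to the loss.
The firm minimizes its loss by shutting down and losing only its fixed cost of ¥221.

Shut down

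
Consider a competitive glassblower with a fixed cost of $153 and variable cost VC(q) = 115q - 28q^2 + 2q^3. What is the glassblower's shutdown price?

$17 per unit

The firm shuts down when price falls below the minimum of average variable cost. AVC = VC/q = 115 - 28q + 2q^2.
dAVC/dq = -28 + 4q = 0 gives q = 7. min AVC = 115 - 28·7 + 2·7^2 = 17.
The firm shuts down for any P below $17.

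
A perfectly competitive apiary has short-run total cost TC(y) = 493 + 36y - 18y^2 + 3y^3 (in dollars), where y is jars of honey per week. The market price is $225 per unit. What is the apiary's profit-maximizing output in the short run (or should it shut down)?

Produce at y = 7

Strip out fixed cost: VC = 36y - 18y^2 + 3y^3. Then AVC = 36 - 18y + 3y^2 and MC = 36 - 36y + 9y^2.
The AVC parabola has its vertex at y = 18/6 = 3, where AVC = 36 - 18·3 + 3·3^2 = $9.
Since P = $225 ≥ min AVC = $9, price covers variable cost and the firm should produce.
Solving P = MC: -189 - 36y + 9y^2 = 0 ⇒ y = -3 or 7. On the upward-sloping branch, y* = 7.
Check: AVC at y = 7 is $57 ≤ P, so revenue covers variable cost.
Profit = P·y − TC = 225·7 − 892 = $683.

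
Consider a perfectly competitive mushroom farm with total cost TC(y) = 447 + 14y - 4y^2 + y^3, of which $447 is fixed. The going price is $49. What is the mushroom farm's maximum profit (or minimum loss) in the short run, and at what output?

AVC = 14 - 4y + y^2; min AVC = $10 at y = 2. Since P = $49 ≥ min AVC, the firm produces.
With MC = 14 - 8y + 3y^2, P = MC on the upward-sloping part at y* = 5.
TR = 49·5 = 245. TC = 447 + 95 = 542. Profit = 245 − 542 = -$297.
By producing, the firm covers all variable cost plus $150 of fixed cost; shutting down would lose the full $447.

Profit = -$297 at y = 5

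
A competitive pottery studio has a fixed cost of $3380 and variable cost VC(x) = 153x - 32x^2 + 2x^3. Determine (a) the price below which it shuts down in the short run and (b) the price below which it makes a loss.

AVC = 153 - 32x + 2x^2; minimized at x = 8, giving min AVC = $25. That is the shutdown price.
ATC = 3380/x + 153 - 32x + 2x^2. Setting dATC/dx = −3380/x^2 − 32 + 4x = 0 gives x = 13 (since 4·13^3 − 32·13^2 = 3380).
min ATC = 3380/13 + 153 − 32·13 + 2·13^2 = $335. That is the break-even price.
Between these two prices the firm operates at a loss; above $335 it earns a profit.

Shutdown price = $25; break-even price = $335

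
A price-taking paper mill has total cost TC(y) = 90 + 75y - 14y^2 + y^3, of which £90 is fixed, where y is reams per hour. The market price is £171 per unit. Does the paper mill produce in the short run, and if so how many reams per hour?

Produce at y = 12

From TC, MC = TC'(y) = 75 - 28y + 3y^2 and AVC = VC/y = 75 - 14y + y^2.
The AVC parabola has its vertex at y = 14/2 = 7, where AVC = 75 - 14·7 + 7^2 = £26.
Since P = £171 ≥ min AVC = £26, price covers variable cost and the firm should produce.
Set P = MC: 171 = 75 - 28y + 3y^2 → -96 - 28y + 3y^2 = 0. The roots are y = -8/3 and y = 12; the profit-maximizing output is on the rising part of MC, so y* = 12.
Check: AVC at y = 12 is £51 ≤ P, so revenue covers variable cost.
Profit = P·y − TC = 171·12 − 702 = £1350.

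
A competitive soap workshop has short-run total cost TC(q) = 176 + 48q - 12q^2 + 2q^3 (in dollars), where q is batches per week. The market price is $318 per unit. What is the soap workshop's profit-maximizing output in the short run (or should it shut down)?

Variable cost is VC = 48q - 12q^2 + 2q^3, so AVC = VC/q = 48 - 12q + 2q^2 and MC = dTC/dq = 48 - 24q + 6q^2.
The AVC parabola has its vertex at q = 12/4 = 3, where AVC = 48 - 12·3 + 2·3^2 = $30.
P = $318 exceeds min AVC = $30, so the firm stays open.
Solving P = MC: -270 - 24q + 6q^2 = 0 ⇒ q = -5 or 9. On the upward-sloping branch, q* = 9.
Check: AVC at q = 9 is $102 ≤ P, so revenue covers variable cost.
Profit = P·q − TC = 318·9 − 1094 = $1768.

Produce at q = 9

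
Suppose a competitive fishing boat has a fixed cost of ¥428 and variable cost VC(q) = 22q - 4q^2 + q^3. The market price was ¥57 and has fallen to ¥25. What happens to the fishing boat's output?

Output falls from 5 to 3

MC = 22 - 8q + 3q^2; the shutdown threshold is min AVC = ¥18 (at q = 2).
With P = ¥57 above the shutdown price, P = MC gives q = 5.
At P = ¥25 ≥ min AVC, set P = MC: q = 3. The firm stays open but cuts output.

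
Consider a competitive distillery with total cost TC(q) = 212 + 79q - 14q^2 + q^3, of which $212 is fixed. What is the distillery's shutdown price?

$30 per unit

Short-run supply begins at min AVC. From VC = 79q - 14q^2 + q^3, AVC = 79 - 14q + q^2.
At the minimum of AVC, MC = AVC. MC = 79 - 28q + 3q^2; setting MC = AVC gives 2q^2 - 14q = 0, so q = 7. min AVC = 30.
The firm shuts down for any P below $30.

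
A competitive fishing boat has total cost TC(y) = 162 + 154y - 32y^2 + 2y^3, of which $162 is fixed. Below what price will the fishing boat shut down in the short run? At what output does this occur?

$26 per unit, at y = 8

The shutdown price is the minimum of AVC. VC = 154y - 32y^2 + 2y^3, so AVC = 154 - 32y + 2y^2.
At the minimum of AVC, MC = AVC. MC = 154 - 64y + 6y^2; setting MC = AVC gives 4y^2 - 32y = 0, so y = 8. min AVC = 26.
So the shutdown price is $26.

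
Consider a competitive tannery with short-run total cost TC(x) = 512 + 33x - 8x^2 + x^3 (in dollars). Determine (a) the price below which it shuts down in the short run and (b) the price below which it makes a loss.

Shutdown price = $17; break-even price = $97

Shutdown price = min AVC. AVC = 33 - 8x + x^2, with vertex at x = 4 and minimum $17.
ATC = 512/x + 33 - 8x + x^2. Setting dATC/dx = −512/x^2 − 8 + 2x = 0 gives x = 8 (since 2·8^3 − 8·8^2 = 512).
min ATC = 512/8 + 33 − 8·8 + 8^2 = $97. That is the break-even price.
Between these two prices the firm operates at a loss; above $97 it earns a profit.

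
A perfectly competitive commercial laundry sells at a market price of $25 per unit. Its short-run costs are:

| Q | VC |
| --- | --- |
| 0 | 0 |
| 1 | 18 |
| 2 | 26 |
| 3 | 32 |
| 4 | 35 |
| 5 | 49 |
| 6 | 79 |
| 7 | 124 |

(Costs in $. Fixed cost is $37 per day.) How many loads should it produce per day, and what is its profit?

Compute π = P·Q − TC at each output: Q=0: -37; Q=1: -30; Q=2: -13; Q=3: 6; Q=4: 28; Q=5: 39; Q=6: 34; Q=7: 14.
Profit is maximized at Q = 5. AVC there is 49/5 = $9.80 ≤ P, so producing beats shutting down (which would give -$37).

Q = 5; profit = $39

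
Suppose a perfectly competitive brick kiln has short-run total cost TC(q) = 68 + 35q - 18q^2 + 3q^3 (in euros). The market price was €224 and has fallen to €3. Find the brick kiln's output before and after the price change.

MC = 35 - 36q + 9q^2; the shutdown threshold is min AVC = €8 (at q = 3).
With P = €224 above the shutdown price, P = MC gives q = 7.
At P = €3 < min AVC = €8, price no longer covers variable cost at any output, so the firm shuts down: q = 0.

Output falls from 7 to 0 (the firm shuts down)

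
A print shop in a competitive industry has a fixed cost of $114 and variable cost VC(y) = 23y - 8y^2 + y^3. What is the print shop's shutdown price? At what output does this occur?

$7 per unit, at y = 4

Short-run supply begins at min AVC. From VC = 23y - 8y^2 + y^3, AVC = 23 - 8y + y^2.
dAVC/dy = -8 + 2y = 0 gives y = 4. min AVC = 23 - 8·4 + 4^2 = 7.
For P < $7 the firm produces nothing.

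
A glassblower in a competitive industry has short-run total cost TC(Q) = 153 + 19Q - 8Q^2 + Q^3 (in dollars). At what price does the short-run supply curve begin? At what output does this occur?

The firm shuts down when price falls below the minimum of average variable cost. AVC = VC/Q = 19 - 8Q + Q^2.
At the minimum of AVC, MC = AVC. MC = 19 - 16Q + 3Q^2; setting MC = AVC gives 2Q^2 - 8Q = 0, so Q = 4. min AVC = 3.
So the shutdown price is $3.

$3 per unit, at Q = 4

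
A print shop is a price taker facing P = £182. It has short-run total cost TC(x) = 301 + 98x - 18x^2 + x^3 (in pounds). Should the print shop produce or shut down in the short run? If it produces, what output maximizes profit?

Variable cost is VC = 98x - 18x^2 + x^3, so AVC = VC/x = 98 - 18x + x^2 and MC = dTC/dx = 98 - 36x + 3x^2.
The AVC parabola has its vertex at x = 18/2 = 9, where AVC = 98 - 18·9 + 9^2 = £17.
Because £182 ≥ £17, revenue can cover variable cost; the firm operates.
P = MC gives -84 - 36x + 3x^2 = 0, with roots -2 and 14. Take the larger (rising MC): x* = 14.
Check: AVC at x = 14 is £42 ≤ P, so revenue covers variable cost.
Profit = P·x − TC = 182·14 − 889 = £1659.

Produce at x = 14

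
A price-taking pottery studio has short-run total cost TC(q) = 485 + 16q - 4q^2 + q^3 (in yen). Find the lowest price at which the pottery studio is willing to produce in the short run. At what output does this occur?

¥12 per unit, at q = 2

Short-run supply begins at min AVC. From VC = 16q - 4q^2 + q^3, AVC = 16 - 4q + q^2.
At the minimum of AVC, MC = AVC. MC = 16 - 8q + 3q^2; setting MC = AVC gives 2q^2 - 4q = 0, so q = 2. min AVC = 12.
So the shutdown price is ¥12.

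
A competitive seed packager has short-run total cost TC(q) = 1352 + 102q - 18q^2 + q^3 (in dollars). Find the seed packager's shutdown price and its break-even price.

Shutdown price = min AVC. AVC = 102 - 18q + q^2, with vertex at q = 9 and minimum $21.
ATC = 1352/q + 102 - 18q + q^2. Setting dATC/dq = −1352/q^2 − 18 + 2q = 0 gives q = 13 (since 2·13^3 − 18·13^2 = 1352).
min ATC = 1352/13 + 102 − 18·13 + 13^2 = $141. That is the break-even price.
Between these two prices the firm operates at a loss; above $141 it earns a profit.

Shutdown price = $21; break-even price = $141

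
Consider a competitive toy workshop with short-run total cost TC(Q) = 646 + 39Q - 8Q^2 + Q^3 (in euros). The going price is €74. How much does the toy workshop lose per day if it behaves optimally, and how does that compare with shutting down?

AVC = 39 - 8Q + Q^2; min AVC = €23 at Q = 4. Since P = €74 ≥ min AVC, the firm produces.
With MC = 39 - 16Q + 3Q^2, P = MC on the upward-sloping part at Q* = 7.
TR = 74·7 = 518. TC = 646 + 224 = 870. Profit = 518 − 870 = -€352.
Shutting down would mean losing the fixed cost of €646, so operating at a loss of €352 is better by €294.

Profit = -€352 at Q = 7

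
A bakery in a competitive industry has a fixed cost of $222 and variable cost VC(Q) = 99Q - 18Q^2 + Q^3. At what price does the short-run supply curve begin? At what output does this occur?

$18 per unit, at Q = 9

Short-run supply begins at min AVC. From VC = 99Q - 18Q^2 + Q^3, AVC = 99 - 18Q + Q^2.
dAVC/dQ = -18 + 2Q = 0 gives Q = 9. min AVC = 99 - 18·9 + 9^2 = 18.
The firm shuts down for any P below $18.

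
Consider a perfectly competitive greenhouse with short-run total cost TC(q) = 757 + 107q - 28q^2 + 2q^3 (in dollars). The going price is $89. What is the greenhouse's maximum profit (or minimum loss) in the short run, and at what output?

AVC = 107 - 28q + 2q^2; min AVC = $9 at q = 7. Since P = $89 ≥ min AVC, the firm produces.
With MC = 107 - 56q + 6q^2, P = MC on the upward-sloping part at q* = 9.
TR = 89·9 = 801. TC = 757 + 153 = 910. Profit = 801 − 910 = -$109.
Shutting down would mean losing the fixed cost of $757, so operating at a loss of $109 is better by $648.

Profit = -$109 at q = 9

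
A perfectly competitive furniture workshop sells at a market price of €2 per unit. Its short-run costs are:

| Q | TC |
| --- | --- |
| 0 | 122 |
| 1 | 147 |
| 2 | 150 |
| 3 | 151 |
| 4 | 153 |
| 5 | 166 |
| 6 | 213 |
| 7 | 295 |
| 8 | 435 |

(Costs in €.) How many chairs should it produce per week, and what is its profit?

Profit at each row (π = 2Q − TC): Q=0: -122; Q=1: -145; Q=2: -146; Q=3: -145; Q=4: -145; Q=5: -156; Q=6: -201; Q=7: -281; Q=8: -419.
Profit is highest at Q = 0. Equivalently, the lowest AVC in the table is 31/4 ≈ €7.75 at Q = 4, and P = €2 falls below it — price never covers variable cost, so the firm shuts down and loses only its fixed cost.

Q = 0 (shut down); profit = -€122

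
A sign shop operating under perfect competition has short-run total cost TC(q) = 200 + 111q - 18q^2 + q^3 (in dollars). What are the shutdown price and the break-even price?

Shutdown price = min AVC. AVC = 111 - 18q + q^2, with vertex at q = 9 and minimum $30.
ATC = 200/q + 111 - 18q + q^2. Setting dATC/dq = −200/q^2 − 18 + 2q = 0 gives q = 10 (since 2·10^3 − 18·10^2 = 200).
min ATC = 200/10 + 111 − 18·10 + 10^2 = $51. That is the break-even price.
Between these two prices the firm operates at a loss; above $51 it earns a profit.

Shutdown price = $30; break-even price = $51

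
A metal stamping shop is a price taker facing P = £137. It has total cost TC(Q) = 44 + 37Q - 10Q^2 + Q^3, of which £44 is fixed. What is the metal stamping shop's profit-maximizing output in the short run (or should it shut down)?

Produce at Q = 10

Variable cost is VC = 37Q - 10Q^2 + Q^3, so AVC = VC/Q = 37 - 10Q + Q^2 and MC = dTC/dQ = 37 - 20Q + 3Q^2.
AVC hits its minimum where MC = AVC, at Q = 5, giving min AVC = 37 - 10·5 + 5^2 = £12.
P = £137 exceeds min AVC = £12, so the firm stays open.
Solving P = MC: -100 - 20Q + 3Q^2 = 0 ⇒ Q = -10/3 or 10. On the upward-sloping branch, Q* = 10.
Check: AVC at Q = 10 is £37 ≤ P, so revenue covers variable cost.
Profit = P·Q − TC = 137·10 − 414 = £956.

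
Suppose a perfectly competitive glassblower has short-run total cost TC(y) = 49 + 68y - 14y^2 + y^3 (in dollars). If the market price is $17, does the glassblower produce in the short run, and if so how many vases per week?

Shut down

Strip out fixed cost: VC = 68y - 14y^2 + y^3. Then AVC = 68 - 14y + y^2 and MC = 68 - 28y + 3y^2.
The AVC parabola has its vertex at y = 14/2 = 7, where AVC = 68 - 14·7 + 7^2 = $19.
Since P = $17 < min AVC = $19, price fails to cover variable cost at any output.
The firm minimizes its loss by shutting down and losing only its fixed cost of $49.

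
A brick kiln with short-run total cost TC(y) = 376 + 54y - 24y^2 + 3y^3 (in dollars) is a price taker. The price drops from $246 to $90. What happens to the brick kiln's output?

MC = 54 - 48y + 9y^2; the shutdown threshold is min AVC = $6 (at y = 4).
With P = $246 above the shutdown price, P = MC gives y = 8.
At P = $90 ≥ min AVC, set P = MC: y = 6. The firm stays open but cuts output.

Output falls from 8 to 6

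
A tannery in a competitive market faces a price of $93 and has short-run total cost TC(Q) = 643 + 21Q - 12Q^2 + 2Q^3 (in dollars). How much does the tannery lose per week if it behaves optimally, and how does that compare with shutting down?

Profit = -$211 at Q = 6

AVC = 21 - 12Q + 2Q^2; min AVC = $3 at Q = 3. Since P = $93 ≥ min AVC, the firm produces.
With MC = 21 - 24Q + 6Q^2, P = MC on the upward-sloping part at Q* = 6.
TR = 93·6 = 558. TC = 643 + 126 = 769. Profit = 558 − 769 = -$211.
Shutting down would mean losing the fixed cost of $643, so operating at a loss of $211 is better by $432.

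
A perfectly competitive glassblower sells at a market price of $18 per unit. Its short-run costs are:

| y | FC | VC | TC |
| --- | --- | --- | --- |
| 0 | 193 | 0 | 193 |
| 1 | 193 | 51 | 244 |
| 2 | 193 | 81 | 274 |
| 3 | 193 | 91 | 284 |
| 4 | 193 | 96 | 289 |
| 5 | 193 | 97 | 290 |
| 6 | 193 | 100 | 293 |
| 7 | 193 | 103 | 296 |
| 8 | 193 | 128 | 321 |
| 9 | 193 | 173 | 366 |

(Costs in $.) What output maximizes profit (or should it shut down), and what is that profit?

Compute π = P·y − TC at each output: y=0: -193; y=1: -226; y=2: -238; y=3: -230; y=4: -217; y=5: -200; y=6: -185; y=7: -170; y=8: -177; y=9: -204.
Profit is maximized at y = 7. AVC there is 103/7 = $14.71 ≤ P, so producing beats shutting down (which would give -$193).

y = 7; profit = -$170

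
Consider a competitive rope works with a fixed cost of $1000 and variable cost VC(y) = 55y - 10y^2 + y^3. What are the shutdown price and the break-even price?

Shutdown price = $30; break-even price = $155

AVC = 55 - 10y + y^2; minimized at y = 5, giving min AVC = $30. That is the shutdown price.
ATC = 1000/y + 55 - 10y + y^2. Setting dATC/dy = −1000/y^2 − 10 + 2y = 0 gives y = 10 (since 2·10^3 − 10·10^2 = 1000).
min ATC = 1000/10 + 55 − 10·10 + 10^2 = $155. That is the break-even price.
Between these two prices the firm operates at a loss; above $155 it earns a profit.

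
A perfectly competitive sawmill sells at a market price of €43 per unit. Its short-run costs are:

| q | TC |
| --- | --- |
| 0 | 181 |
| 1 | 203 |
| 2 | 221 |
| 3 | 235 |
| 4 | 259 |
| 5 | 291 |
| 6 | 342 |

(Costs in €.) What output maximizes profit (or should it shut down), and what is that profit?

Compute π = P·q − TC at each output: q=0: -181; q=1: -160; q=2: -135; q=3: -106; q=4: -87; q=5: -76; q=6: -84.
Profit is maximized at q = 5. AVC there is 110/5 = €22 ≤ P, so producing beats shutting down (which would give -€181).

q = 5; profit = -€76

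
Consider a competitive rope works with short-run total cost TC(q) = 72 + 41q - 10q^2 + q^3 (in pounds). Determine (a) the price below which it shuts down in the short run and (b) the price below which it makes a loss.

Shutdown price = £16; break-even price = £29

Shutdown price = min AVC. AVC = 41 - 10q + q^2, with vertex at q = 5 and minimum £16.
ATC = 72/q + 41 - 10q + q^2. Setting dATC/dq = −72/q^2 − 10 + 2q = 0 gives q = 6 (since 2·6^3 − 10·6^2 = 72).
min ATC = 72/6 + 41 − 10·6 + 6^2 = £29. That is the break-even price.
For £16 ≤ P < £29 the firm produces at a loss; below £16 it shuts down.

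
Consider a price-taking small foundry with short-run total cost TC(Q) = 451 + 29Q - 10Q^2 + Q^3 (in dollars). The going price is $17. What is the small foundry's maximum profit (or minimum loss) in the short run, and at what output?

Profit = -$379 at Q = 6

AVC = 29 - 10Q + Q^2; min AVC = $4 at Q = 5. Since P = $17 ≥ min AVC, the firm produces.
With MC = 29 - 20Q + 3Q^2, P = MC on the upward-sloping part at Q* = 6.
TR = 17·6 = 102. TC = 451 + 30 = 481. Profit = 102 − 481 = -$379.
By producing, the firm covers all variable cost plus $72 of fixed cost; shutting down would lose the full $451.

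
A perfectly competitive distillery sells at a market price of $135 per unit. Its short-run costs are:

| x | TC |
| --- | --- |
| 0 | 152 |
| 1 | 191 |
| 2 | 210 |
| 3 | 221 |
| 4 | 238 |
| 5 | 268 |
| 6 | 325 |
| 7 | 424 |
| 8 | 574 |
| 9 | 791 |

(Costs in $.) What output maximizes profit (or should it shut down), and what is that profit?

Profit at each row (π = 135x − TC): x=0: -152; x=1: -56; x=2: 60; x=3: 184; x=4: 302; x=5: 407; x=6: 485; x=7: 521; x=8: 506; x=9: 424.
Profit is maximized at x = 7. AVC there is 272/7 = $38.86 ≤ P, so producing beats shutting down (which would give -$152).

x = 7; profit = $521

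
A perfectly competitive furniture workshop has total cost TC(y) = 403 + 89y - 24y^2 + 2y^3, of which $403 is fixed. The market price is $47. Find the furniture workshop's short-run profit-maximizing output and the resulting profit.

Profit = -$207 at y = 7

AVC = 89 - 24y + 2y^2 has its minimum $17 at y = 6; price $47 clears that bar, so the firm operates.
With MC = 89 - 48y + 6y^2, P = MC on the upward-sloping part at y* = 7.
TR = 47·7 = 329. TC = 403 + 133 = 536. Profit = 329 − 536 = -$207.
By producing, the firm covers all variable cost plus $196 of fixed cost; shutting down would lose the full $403.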